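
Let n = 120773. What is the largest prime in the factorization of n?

120773 = 23 · 5251
5251 = 59 · 89
89 is prime.
So 120773 = 23 · 59 · 89; the largest prime factor is 89.

89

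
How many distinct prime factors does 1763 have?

2

1763 = 41 · 43
1763 = 41 · 43, which has 2 distinct prime factors.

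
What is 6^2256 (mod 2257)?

741

6^1 ≡ 6 (mod 2257)
6^2 ≡ 6^2 = 36 ≡ 36 (mod 2257)
6^4 ≡ 36^2 = 1296 ≡ 1296 (mod 2257)
6^8 ≡ 1296^2 = 1679616 ≡ 408 (mod 2257)
6^16 ≡ 408^2 = 166464 ≡ 1703 (mod 2257)
6^32 ≡ 1703^2 = 2900209 ≡ 2221 (mod 2257)
6^64 ≡ 2221^2 = 4932841 ≡ 1296 (mod 2257)
6^128 ≡ 1296^2 = 1679616 ≡ 408 (mod 2257)
6^256 ≡ 408^2 = 166464 ≡ 1703 (mod 2257)
6^512 ≡ 1703^2 = 2900209 ≡ 2221 (mod 2257)
6^1024 ≡ 2221^2 = 4932841 ≡ 1296 (mod 2257)
6^2048 ≡ 1296^2 = 1679616 ≡ 408 (mod 2257)
2256 = 2048 + 128 + 64 + 16 in binary powers of 2.
So 6^2256 ≡ 408 · 408 · 1296 · 1703 ≡ 741 (mod 2257).
Since 741 ≠ 1, base 6 is a Fermat witness: 2257 is composite.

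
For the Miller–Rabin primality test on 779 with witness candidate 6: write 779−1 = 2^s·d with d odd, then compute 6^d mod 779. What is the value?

473

779 − 1 = 778 = 2^1 · 389, so d = 389.
6^1 ≡ 6 (mod 779)
6^2 ≡ 6^2 = 36 ≡ 36 (mod 779)
6^4 ≡ 36^2 = 1296 ≡ 517 (mod 779)
6^8 ≡ 517^2 = 267289 ≡ 92 (mod 779)
6^16 ≡ 92^2 = 8464 ≡ 674 (mod 779)
6^32 ≡ 674^2 = 454276 ≡ 119 (mod 779)
6^64 ≡ 119^2 = 14161 ≡ 139 (mod 779)
6^128 ≡ 139^2 = 19321 ≡ 625 (mod 779)
6^256 ≡ 625^2 = 390625 ≡ 346 (mod 779)
389 = 256 + 128 + 4 + 1 in binary powers of 2.
So 6^389 ≡ 346 · 625 · 517 · 6 ≡ 473 (mod 779).
Squaring chain: 473; never reaches −1, so base 6 is a Miller–Rabin witness that 779 is composite.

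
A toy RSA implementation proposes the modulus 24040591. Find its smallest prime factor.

89

24040591 is odd.
Digit sum 25, not divisible by 3.
Ends in 1: not divisible by 5.
7: 24040591 = 7·3434370 + 1
11: 24040591 = 11·2185508 + 3
13: 24040591 = 13·1849276 + 3
17: 24040591 = 17·1414152 + 7
19: 24040591 = 19·1265294 + 5
23: 24040591 = 23·1045243 + 2
29: 24040591 = 29·828985 + 26
31: 24040591 = 31·775502 + 29
37: 24040591 = 37·649745 + 26
41: 24040591 = 41·586355 + 36
43: 24040591 = 43·559083 + 22
47: 24040591 = 47·511501 + 44
53: 24040591 = 53·453596 + 3
59: 24040591 = 59·407467 + 38
61: 24040591 = 61·394108 + 3
67: 24040591 = 67·358814 + 53
71: 24040591 = 71·338599 + 62
73: 24040591 = 73·329323 + 12
79: 24040591 = 79·304311 + 22
83: 24040591 = 83·289645 + 56
89: 24040591 = 89·270119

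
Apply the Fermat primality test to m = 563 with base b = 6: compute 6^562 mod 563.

6^1 ≡ 6 (mod 563)
6^2 ≡ 6^2 = 36 ≡ 36 (mod 563)
6^4 ≡ 36^2 = 1296 ≡ 170 (mod 563)
6^8 ≡ 170^2 = 28900 ≡ 187 (mod 563)
6^16 ≡ 187^2 = 34969 ≡ 63 (mod 563)
6^32 ≡ 63^2 = 3969 ≡ 28 (mod 563)
6^64 ≡ 28^2 = 784 ≡ 221 (mod 563)
6^128 ≡ 221^2 = 48841 ≡ 423 (mod 563)
6^256 ≡ 423^2 = 178929 ≡ 458 (mod 563)
6^512 ≡ 458^2 = 209764 ≡ 328 (mod 563)
562 = 512 + 32 + 16 + 2 in binary powers of 2.
So 6^562 ≡ 328 · 28 · 63 · 36 ≡ 1 (mod 563).
Since the result is 1, base 6 gives no evidence that 563 is composite.

1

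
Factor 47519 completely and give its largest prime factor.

61

47519 = 19 · 2501
2501 = 41 · 61
61 is prime.
So 47519 = 19 · 41 · 61; the largest prime factor is 61.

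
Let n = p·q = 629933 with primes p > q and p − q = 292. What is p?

953

Since p = q + 292, we have 629933 = q(q + 292), so q² + 292q − 629933 = 0.
Discriminant: 292² + 4·629933 = 85264 + 2519732 = 2604996; √2604996 = 1614.
q = (−292 + 1614)/2 = 661, and p = q + 292 = 953.
Check: 661 · 953 = 629933.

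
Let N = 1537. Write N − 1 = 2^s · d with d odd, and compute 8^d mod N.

512

1537 − 1 = 1536 = 2^9 · 3, so d = 3.
8^1 ≡ 8 (mod 1537)
8^2 ≡ 8^2 = 64 ≡ 64 (mod 1537)
3 = 2 + 1 in binary powers of 2.
So 8^3 ≡ 64 · 8 ≡ 512 (mod 1537).
Squaring chain: 512 → 854 → 778 → 1243 → 364 → 314 → 228 → 1263 → 1300; never reaches −1, so base 8 is a Miller–Rabin witness that 1537 is composite.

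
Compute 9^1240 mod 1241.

9^1 ≡ 9 (mod 1241)
9^2 ≡ 9^2 = 81 ≡ 81 (mod 1241)
9^4 ≡ 81^2 = 6561 ≡ 356 (mod 1241)
9^8 ≡ 356^2 = 126736 ≡ 154 (mod 1241)
9^16 ≡ 154^2 = 23716 ≡ 137 (mod 1241)
9^32 ≡ 137^2 = 18769 ≡ 154 (mod 1241)
9^64 ≡ 154^2 = 23716 ≡ 137 (mod 1241)
9^128 ≡ 137^2 = 18769 ≡ 154 (mod 1241)
9^256 ≡ 154^2 = 23716 ≡ 137 (mod 1241)
9^512 ≡ 137^2 = 18769 ≡ 154 (mod 1241)
9^1024 ≡ 154^2 = 23716 ≡ 137 (mod 1241)
1240 = 1024 + 128 + 64 + 16 + 8 in binary powers of 2.
So 9^1240 ≡ 137 · 154 · 137 · 137 · 154 ≡ 137 (mod 1241).
Since 137 ≠ 1, base 9 is a Fermat witness: 1241 is composite.

137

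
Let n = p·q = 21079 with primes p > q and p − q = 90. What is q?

Since p = q + 90, we have 21079 = q(q + 90), so q² + 90q − 21079 = 0.
Discriminant: 90² + 4·21079 = 8100 + 84316 = 92416; √92416 = 304.
q = (−90 + 304)/2 = 107, and p = q + 90 = 197.
Check: 107 · 197 = 21079.

107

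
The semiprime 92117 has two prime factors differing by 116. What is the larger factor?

Since p = q + 116, we have 92117 = q(q + 116), so q² + 116q − 92117 = 0.
Discriminant: 116² + 4·92117 = 13456 + 368468 = 381924; √381924 = 618.
q = (−116 + 618)/2 = 251, and p = q + 116 = 367.
Check: 251 · 367 = 92117.

367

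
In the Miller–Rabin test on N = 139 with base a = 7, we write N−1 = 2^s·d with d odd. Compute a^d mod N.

1

139 − 1 = 138 = 2^1 · 69, so d = 69.
7^1 ≡ 7 (mod 139)
7^2 ≡ 7^2 = 49 ≡ 49 (mod 139)
7^4 ≡ 49^2 = 2401 ≡ 38 (mod 139)
7^8 ≡ 38^2 = 1444 ≡ 54 (mod 139)
7^16 ≡ 54^2 = 2916 ≡ 136 (mod 139)
7^32 ≡ 136^2 = 18496 ≡ 9 (mod 139)
7^64 ≡ 9^2 = 81 ≡ 81 (mod 139)
69 = 64 + 4 + 1 in binary powers of 2.
So 7^69 ≡ 81 · 38 · 7 ≡ 1 (mod 139).
Since 7^d ≡ 1 (mod 139), base 7 does not prove 139 composite.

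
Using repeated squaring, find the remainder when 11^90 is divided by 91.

64

11^1 ≡ 11 (mod 91)
11^2 ≡ 11^2 = 121 ≡ 30 (mod 91)
11^4 ≡ 30^2 = 900 ≡ 81 (mod 91)
11^8 ≡ 81^2 = 6561 ≡ 9 (mod 91)
11^16 ≡ 9^2 = 81 ≡ 81 (mod 91)
11^32 ≡ 81^2 = 6561 ≡ 9 (mod 91)
11^64 ≡ 9^2 = 81 ≡ 81 (mod 91)
90 = 64 + 16 + 8 + 2 in binary powers of 2.
So 11^90 ≡ 81 · 81 · 9 · 30 ≡ 64 (mod 91).
Since 64 ≠ 1, base 11 is a Fermat witness: 91 is composite.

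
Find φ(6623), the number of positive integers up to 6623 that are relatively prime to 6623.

6408

Factor: 6623 = 37 · 179.
φ(6623) = (37−1) · (179−1) = 36 · 178 = 6408.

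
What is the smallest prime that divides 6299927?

47

6299927 is odd.
Digit sum 44, not divisible by 3.
Ends in 7: not divisible by 5.
7: 6299927 = 7·899989 + 4
11: 6299927 = 11·572720 + 7
13: 6299927 = 13·484609 + 10
17: 6299927 = 17·370583 + 16
19: 6299927 = 19·331575 + 2
23: 6299927 = 23·273909 + 20
29: 6299927 = 29·217238 + 25
31: 6299927 = 31·203223 + 14
37: 6299927 = 37·170268 + 11
41: 6299927 = 41·153656 + 31
43: 6299927 = 43·146509 + 40
47: 6299927 = 47·134041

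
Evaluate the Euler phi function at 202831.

192192

Factor: 202831 = 43 · 53 · 89.
φ(202831) = (43−1) · (53−1) · (89−1) = 42 · 52 · 88 = 192192.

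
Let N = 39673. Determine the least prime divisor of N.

39673 is odd.
Digit sum 28, not divisible by 3.
Ends in 3: not divisible by 5.
7: 39673 = 7·5667 + 4
11: 39673 = 11·3606 + 7
13: 39673 = 13·3051 + 10
17: 39673 = 17·2333 + 12
19: 39673 = 19·2088 + 1
23: 39673 = 23·1724 + 21
29: 39673 = 29·1368 + 1
31: 39673 = 31·1279 + 24
37: 39673 = 37·1072 + 9
41: 39673 = 41·967 + 26
43: 39673 = 43·922 + 27
47: 39673 = 47·844 + 5
53: 39673 = 53·748 + 29
59: 39673 = 59·672 + 25
61: 39673 = 61·650 + 23
67: 39673 = 67·592 + 9
71: 39673 = 71·558 + 55
73: 39673 = 73·543 + 34
79: 39673 = 79·502 + 15
83: 39673 = 83·477 + 82
89: 39673 = 89·445 + 68
97: 39673 = 97·409

97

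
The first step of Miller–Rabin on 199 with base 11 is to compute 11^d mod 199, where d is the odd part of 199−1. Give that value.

198

199 − 1 = 198 = 2^1 · 99, so d = 99.
11^1 ≡ 11 (mod 199)
11^2 ≡ 11^2 = 121 ≡ 121 (mod 199)
11^4 ≡ 121^2 = 14641 ≡ 114 (mod 199)
11^8 ≡ 114^2 = 12996 ≡ 61 (mod 199)
11^16 ≡ 61^2 = 3721 ≡ 139 (mod 199)
11^32 ≡ 139^2 = 19321 ≡ 18 (mod 199)
11^64 ≡ 18^2 = 324 ≡ 125 (mod 199)
99 = 64 + 32 + 2 + 1 in binary powers of 2.
So 11^99 ≡ 125 · 18 · 121 · 11 ≡ 198 (mod 199).
Since 11^d ≡ 198 (mod 199), base 11 does not prove 199 composite.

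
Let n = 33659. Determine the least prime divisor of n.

33659 is odd.
Digit sum 26, not divisible by 3.
Ends in 9: not divisible by 5.
7: 33659 = 7·4808 + 3
11: 33659 = 11·3059 + 10
13: 33659 = 13·2589 + 2
17: 33659 = 17·1979 + 16
19: 33659 = 19·1771 + 10
23: 33659 = 23·1463 + 10
29: 33659 = 29·1160 + 19
31: 33659 = 31·1085 + 24
37: 33659 = 37·909 + 26
41: 33659 = 41·820 + 39
43: 33659 = 43·782 + 33
47: 33659 = 47·716 + 7
53: 33659 = 53·635 + 4
59: 33659 = 59·570 + 29
61: 33659 = 61·551 + 48
67: 33659 = 67·502 + 25
71: 33659 = 71·474 + 5
73: 33659 = 73·461 + 6
79: 33659 = 79·426 + 5
83: 33659 = 83·405 + 44
89: 33659 = 89·378 + 17
97: 33659 = 97·347

97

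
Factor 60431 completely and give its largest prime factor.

60431 = 7 · 8633
8633 = 89 · 97
97 is prime.
So 60431 = 7 · 89 · 97; the largest prime factor is 97.

97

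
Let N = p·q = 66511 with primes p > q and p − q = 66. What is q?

Since p = q + 66, we have 66511 = q(q + 66), so q² + 66q − 66511 = 0.
Discriminant: 66² + 4·66511 = 4356 + 266044 = 270400; √270400 = 520.
q = (−66 + 520)/2 = 227, and p = q + 66 = 293.
Check: 227 · 293 = 66511.

227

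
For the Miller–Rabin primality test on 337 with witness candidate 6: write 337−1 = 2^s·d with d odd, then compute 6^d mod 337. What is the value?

252

337 − 1 = 336 = 2^4 · 21, so d = 21.
6^1 ≡ 6 (mod 337)
6^2 ≡ 6^2 = 36 ≡ 36 (mod 337)
6^4 ≡ 36^2 = 1296 ≡ 285 (mod 337)
6^8 ≡ 285^2 = 81225 ≡ 8 (mod 337)
6^16 ≡ 8^2 = 64 ≡ 64 (mod 337)
21 = 16 + 4 + 1 in binary powers of 2.
So 6^21 ≡ 64 · 285 · 6 ≡ 252 (mod 337).
Squaring chain: 252 → 148 → 336 → 1; reaches −1, so base 6 does not prove 337 composite.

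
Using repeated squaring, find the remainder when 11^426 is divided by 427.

11^1 ≡ 11 (mod 427)
11^2 ≡ 11^2 = 121 ≡ 121 (mod 427)
11^4 ≡ 121^2 = 14641 ≡ 123 (mod 427)
11^8 ≡ 123^2 = 15129 ≡ 184 (mod 427)
11^16 ≡ 184^2 = 33856 ≡ 123 (mod 427)
11^32 ≡ 123^2 = 15129 ≡ 184 (mod 427)
11^64 ≡ 184^2 = 33856 ≡ 123 (mod 427)
11^128 ≡ 123^2 = 15129 ≡ 184 (mod 427)
11^256 ≡ 184^2 = 33856 ≡ 123 (mod 427)
426 = 256 + 128 + 32 + 8 + 2 in binary powers of 2.
So 11^426 ≡ 123 · 184 · 184 · 184 · 121 ≡ 365 (mod 427).
Since 365 ≠ 1, base 11 is a Fermat witness: 427 is composite.

365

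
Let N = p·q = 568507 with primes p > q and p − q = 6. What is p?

Since p = q + 6, we have 568507 = q(q + 6), so q² + 6q − 568507 = 0.
Discriminant: 6² + 4·568507 = 36 + 2274028 = 2274064; √2274064 = 1508.
q = (−6 + 1508)/2 = 751, and p = q + 6 = 757.
Check: 751 · 757 = 568507.

757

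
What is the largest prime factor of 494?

19

494 = 2 · 247
247 = 13 · 19
19 is prime.
So 494 = 2 · 13 · 19; the largest prime factor is 19.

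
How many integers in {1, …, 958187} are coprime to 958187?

Factor: 958187 = 53 · 101 · 179.
φ(958187) = (53−1) · (101−1) · (179−1) = 52 · 100 · 178 = 925600.

925600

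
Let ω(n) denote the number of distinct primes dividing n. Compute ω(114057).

4

114057 = 3^2 · 12673
12673 = 19 · 667
667 = 23 · 29
114057 = 3^2 · 19 · 23 · 29, which has 4 distinct prime factors.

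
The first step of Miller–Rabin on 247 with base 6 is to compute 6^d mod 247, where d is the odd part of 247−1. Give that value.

125

247 − 1 = 246 = 2^1 · 123, so d = 123.
6^1 ≡ 6 (mod 247)
6^2 ≡ 6^2 = 36 ≡ 36 (mod 247)
6^4 ≡ 36^2 = 1296 ≡ 61 (mod 247)
6^8 ≡ 61^2 = 3721 ≡ 16 (mod 247)
6^16 ≡ 16^2 = 256 ≡ 9 (mod 247)
6^32 ≡ 9^2 = 81 ≡ 81 (mod 247)
6^64 ≡ 81^2 = 6561 ≡ 139 (mod 247)
123 = 64 + 32 + 16 + 8 + 2 + 1 in binary powers of 2.
So 6^123 ≡ 139 · 81 · 9 · 16 · 36 · 6 ≡ 125 (mod 247).
Squaring chain: 125; never reaches −1, so base 6 is a Miller–Rabin witness that 247 is composite.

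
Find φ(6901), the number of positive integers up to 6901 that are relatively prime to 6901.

6732

Factor: 6901 = 67 · 103.
φ(6901) = (67−1) · (103−1) = 66 · 102 = 6732.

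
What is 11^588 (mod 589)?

11^1 ≡ 11 (mod 589)
11^2 ≡ 11^2 = 121 ≡ 121 (mod 589)
11^4 ≡ 121^2 = 14641 ≡ 505 (mod 589)
11^8 ≡ 505^2 = 255025 ≡ 577 (mod 589)
11^16 ≡ 577^2 = 332929 ≡ 144 (mod 589)
11^32 ≡ 144^2 = 20736 ≡ 121 (mod 589)
11^64 ≡ 121^2 = 14641 ≡ 505 (mod 589)
11^128 ≡ 505^2 = 255025 ≡ 577 (mod 589)
11^256 ≡ 577^2 = 332929 ≡ 144 (mod 589)
11^512 ≡ 144^2 = 20736 ≡ 121 (mod 589)
588 = 512 + 64 + 8 + 4 in binary powers of 2.
So 11^588 ≡ 121 · 505 · 577 · 505 ≡ 343 (mod 589).
Since 343 ≠ 1, base 11 is a Fermat witness: 589 is composite.

343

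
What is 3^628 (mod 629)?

625

3^1 ≡ 3 (mod 629)
3^2 ≡ 3^2 = 9 ≡ 9 (mod 629)
3^4 ≡ 9^2 = 81 ≡ 81 (mod 629)
3^8 ≡ 81^2 = 6561 ≡ 271 (mod 629)
3^16 ≡ 271^2 = 73441 ≡ 477 (mod 629)
3^32 ≡ 477^2 = 227529 ≡ 460 (mod 629)
3^64 ≡ 460^2 = 211600 ≡ 256 (mod 629)
3^128 ≡ 256^2 = 65536 ≡ 120 (mod 629)
3^256 ≡ 120^2 = 14400 ≡ 562 (mod 629)
3^512 ≡ 562^2 = 315844 ≡ 86 (mod 629)
628 = 512 + 64 + 32 + 16 + 4 in binary powers of 2.
So 3^628 ≡ 86 · 256 · 460 · 477 · 81 ≡ 625 (mod 629).
Since 625 ≠ 1, base 3 is a Fermat witness: 629 is composite.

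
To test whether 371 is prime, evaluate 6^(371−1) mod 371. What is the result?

281

6^1 ≡ 6 (mod 371)
6^2 ≡ 6^2 = 36 ≡ 36 (mod 371)
6^4 ≡ 36^2 = 1296 ≡ 183 (mod 371)
6^8 ≡ 183^2 = 33489 ≡ 99 (mod 371)
6^16 ≡ 99^2 = 9801 ≡ 155 (mod 371)
6^32 ≡ 155^2 = 24025 ≡ 281 (mod 371)
6^64 ≡ 281^2 = 78961 ≡ 309 (mod 371)
6^128 ≡ 309^2 = 95481 ≡ 134 (mod 371)
6^256 ≡ 134^2 = 17956 ≡ 148 (mod 371)
370 = 256 + 64 + 32 + 16 + 2 in binary powers of 2.
So 6^370 ≡ 148 · 309 · 281 · 155 · 36 ≡ 281 (mod 371).
Since 281 ≠ 1, base 6 is a Fermat witness: 371 is composite.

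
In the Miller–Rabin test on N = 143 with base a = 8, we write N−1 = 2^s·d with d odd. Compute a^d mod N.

96

143 − 1 = 142 = 2^1 · 71, so d = 71.
8^1 ≡ 8 (mod 143)
8^2 ≡ 8^2 = 64 ≡ 64 (mod 143)
8^4 ≡ 64^2 = 4096 ≡ 92 (mod 143)
8^8 ≡ 92^2 = 8464 ≡ 27 (mod 143)
8^16 ≡ 27^2 = 729 ≡ 14 (mod 143)
8^32 ≡ 14^2 = 196 ≡ 53 (mod 143)
8^64 ≡ 53^2 = 2809 ≡ 92 (mod 143)
71 = 64 + 4 + 2 + 1 in binary powers of 2.
So 8^71 ≡ 92 · 92 · 64 · 8 ≡ 96 (mod 143).
Squaring chain: 96; never reaches −1, so base 8 is a Miller–Rabin witness that 143 is composite.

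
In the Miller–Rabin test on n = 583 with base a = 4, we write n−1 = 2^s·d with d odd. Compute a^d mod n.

583 − 1 = 582 = 2^1 · 291, so d = 291.
4^1 ≡ 4 (mod 583)
4^2 ≡ 4^2 = 16 ≡ 16 (mod 583)
4^4 ≡ 16^2 = 256 ≡ 256 (mod 583)
4^8 ≡ 256^2 = 65536 ≡ 240 (mod 583)
4^16 ≡ 240^2 = 57600 ≡ 466 (mod 583)
4^32 ≡ 466^2 = 217156 ≡ 280 (mod 583)
4^64 ≡ 280^2 = 78400 ≡ 278 (mod 583)
4^128 ≡ 278^2 = 77284 ≡ 328 (mod 583)
4^256 ≡ 328^2 = 107584 ≡ 312 (mod 583)
291 = 256 + 32 + 2 + 1 in binary powers of 2.
So 4^291 ≡ 312 · 280 · 16 · 4 ≡ 70 (mod 583).
Squaring chain: 70; never reaches −1, so base 4 is a Miller–Rabin witness that 583 is composite.

70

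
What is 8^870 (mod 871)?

8^1 ≡ 8 (mod 871)
8^2 ≡ 8^2 = 64 ≡ 64 (mod 871)
8^4 ≡ 64^2 = 4096 ≡ 612 (mod 871)
8^8 ≡ 612^2 = 374544 ≡ 14 (mod 871)
8^16 ≡ 14^2 = 196 ≡ 196 (mod 871)
8^32 ≡ 196^2 = 38416 ≡ 92 (mod 871)
8^64 ≡ 92^2 = 8464 ≡ 625 (mod 871)
8^128 ≡ 625^2 = 390625 ≡ 417 (mod 871)
8^256 ≡ 417^2 = 173889 ≡ 560 (mod 871)
8^512 ≡ 560^2 = 313600 ≡ 40 (mod 871)
870 = 512 + 256 + 64 + 32 + 4 + 2 in binary powers of 2.
So 8^870 ≡ 40 · 560 · 625 · 92 · 612 · 64 ≡ 662 (mod 871).
Since 662 ≠ 1, base 8 is a Fermat witness: 871 is composite.

662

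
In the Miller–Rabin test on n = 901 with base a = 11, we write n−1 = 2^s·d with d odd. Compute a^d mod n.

901 − 1 = 900 = 2^2 · 225, so d = 225.
11^1 ≡ 11 (mod 901)
11^2 ≡ 11^2 = 121 ≡ 121 (mod 901)
11^4 ≡ 121^2 = 14641 ≡ 225 (mod 901)
11^8 ≡ 225^2 = 50625 ≡ 169 (mod 901)
11^16 ≡ 169^2 = 28561 ≡ 630 (mod 901)
11^32 ≡ 630^2 = 396900 ≡ 460 (mod 901)
11^64 ≡ 460^2 = 211600 ≡ 766 (mod 901)
11^128 ≡ 766^2 = 586756 ≡ 205 (mod 901)
225 = 128 + 64 + 32 + 1 in binary powers of 2.
So 11^225 ≡ 205 · 766 · 460 · 11 ≡ 623 (mod 901).
Squaring chain: 623 → 699; never reaches −1, so base 11 is a Miller–Rabin witness that 901 is composite.

623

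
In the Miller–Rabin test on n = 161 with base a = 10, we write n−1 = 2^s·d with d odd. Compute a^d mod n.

161 − 1 = 160 = 2^5 · 5, so d = 5.
10^1 ≡ 10 (mod 161)
10^2 ≡ 10^2 = 100 ≡ 100 (mod 161)
10^4 ≡ 100^2 = 10000 ≡ 18 (mod 161)
5 = 4 + 1 in binary powers of 2.
So 10^5 ≡ 18 · 10 ≡ 19 (mod 161).
Squaring chain: 19 → 39 → 72 → 32 → 58; never reaches −1, so base 10 is a Miller–Rabin witness that 161 is composite.

19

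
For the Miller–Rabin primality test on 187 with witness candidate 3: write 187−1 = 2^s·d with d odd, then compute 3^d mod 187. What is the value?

187 − 1 = 186 = 2^1 · 93, so d = 93.
3^1 ≡ 3 (mod 187)
3^2 ≡ 3^2 = 9 ≡ 9 (mod 187)
3^4 ≡ 9^2 = 81 ≡ 81 (mod 187)
3^8 ≡ 81^2 = 6561 ≡ 16 (mod 187)
3^16 ≡ 16^2 = 256 ≡ 69 (mod 187)
3^32 ≡ 69^2 = 4761 ≡ 86 (mod 187)
3^64 ≡ 86^2 = 7396 ≡ 103 (mod 187)
93 = 64 + 16 + 8 + 4 + 1 in binary powers of 2.
So 3^93 ≡ 103 · 69 · 16 · 81 · 3 ≡ 148 (mod 187).
Squaring chain: 148; never reaches −1, so base 3 is a Miller–Rabin witness that 187 is composite.

148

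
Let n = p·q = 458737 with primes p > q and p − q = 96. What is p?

727

Since p = q + 96, we have 458737 = q(q + 96), so q² + 96q − 458737 = 0.
Discriminant: 96² + 4·458737 = 9216 + 1834948 = 1844164; √1844164 = 1358.
q = (−96 + 1358)/2 = 631, and p = q + 96 = 727.
Check: 631 · 727 = 458737.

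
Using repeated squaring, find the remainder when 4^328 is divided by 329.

4^1 ≡ 4 (mod 329)
4^2 ≡ 4^2 = 16 ≡ 16 (mod 329)
4^4 ≡ 16^2 = 256 ≡ 256 (mod 329)
4^8 ≡ 256^2 = 65536 ≡ 65 (mod 329)
4^16 ≡ 65^2 = 4225 ≡ 277 (mod 329)
4^32 ≡ 277^2 = 76729 ≡ 72 (mod 329)
4^64 ≡ 72^2 = 5184 ≡ 249 (mod 329)
4^128 ≡ 249^2 = 62001 ≡ 149 (mod 329)
4^256 ≡ 149^2 = 22201 ≡ 158 (mod 329)
328 = 256 + 64 + 8 in binary powers of 2.
So 4^328 ≡ 158 · 249 · 65 ≡ 242 (mod 329).
Since 242 ≠ 1, base 4 is a Fermat witness: 329 is composite.

242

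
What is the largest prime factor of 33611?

33611 = 19 · 1769
1769 = 29 · 61
61 is prime.
So 33611 = 19 · 29 · 61; the largest prime factor is 61.

61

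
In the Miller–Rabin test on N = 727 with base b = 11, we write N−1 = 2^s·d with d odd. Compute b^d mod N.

726

727 − 1 = 726 = 2^1 · 363, so d = 363.
11^1 ≡ 11 (mod 727)
11^2 ≡ 11^2 = 121 ≡ 121 (mod 727)
11^4 ≡ 121^2 = 14641 ≡ 101 (mod 727)
11^8 ≡ 101^2 = 10201 ≡ 23 (mod 727)
11^16 ≡ 23^2 = 529 ≡ 529 (mod 727)
11^32 ≡ 529^2 = 279841 ≡ 673 (mod 727)
11^64 ≡ 673^2 = 452929 ≡ 8 (mod 727)
11^128 ≡ 8^2 = 64 ≡ 64 (mod 727)
11^256 ≡ 64^2 = 4096 ≡ 461 (mod 727)
363 = 256 + 64 + 32 + 8 + 2 + 1 in binary powers of 2.
So 11^363 ≡ 461 · 8 · 673 · 23 · 121 · 11 ≡ 726 (mod 727).
Since 11^d ≡ 726 (mod 727), base 11 does not prove 727 composite.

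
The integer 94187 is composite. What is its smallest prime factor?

97

94187 is odd.
Digit sum 29, not divisible by 3.
Ends in 7: not divisible by 5.
7: 94187 = 7·13455 + 2
11: 94187 = 11·8562 + 5
13: 94187 = 13·7245 + 2
17: 94187 = 17·5540 + 7
19: 94187 = 19·4957 + 4
23: 94187 = 23·4095 + 2
29: 94187 = 29·3247 + 24
31: 94187 = 31·3038 + 9
37: 94187 = 37·2545 + 22
41: 94187 = 41·2297 + 10
43: 94187 = 43·2190 + 17
47: 94187 = 47·2003 + 46
53: 94187 = 53·1777 + 6
59: 94187 = 59·1596 + 23
61: 94187 = 61·1544 + 3
67: 94187 = 67·1405 + 52
71: 94187 = 71·1326 + 41
73: 94187 = 73·1290 + 17
79: 94187 = 79·1192 + 19
83: 94187 = 83·1134 + 65
89: 94187 = 89·1058 + 25
97: 94187 = 97·971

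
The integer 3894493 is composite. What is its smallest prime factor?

53

3894493 is odd.
Digit sum 40, not divisible by 3.
Ends in 3: not divisible by 5.
7: 3894493 = 7·556356 + 1
11: 3894493 = 11·354044 + 9
13: 3894493 = 13·299576 + 5
17: 3894493 = 17·229087 + 14
19: 3894493 = 19·204973 + 6
23: 3894493 = 23·169325 + 18
29: 3894493 = 29·134292 + 25
31: 3894493 = 31·125628 + 25
37: 3894493 = 37·105256 + 21
41: 3894493 = 41·94987 + 26
43: 3894493 = 43·90569 + 26
47: 3894493 = 47·82861 + 26
53: 3894493 = 53·73481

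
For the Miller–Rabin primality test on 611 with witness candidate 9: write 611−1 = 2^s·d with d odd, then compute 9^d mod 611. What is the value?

611 − 1 = 610 = 2^1 · 305, so d = 305.
9^1 ≡ 9 (mod 611)
9^2 ≡ 9^2 = 81 ≡ 81 (mod 611)
9^4 ≡ 81^2 = 6561 ≡ 451 (mod 611)
9^8 ≡ 451^2 = 203401 ≡ 549 (mod 611)
9^16 ≡ 549^2 = 301401 ≡ 178 (mod 611)
9^32 ≡ 178^2 = 31684 ≡ 523 (mod 611)
9^64 ≡ 523^2 = 273529 ≡ 412 (mod 611)
9^128 ≡ 412^2 = 169744 ≡ 497 (mod 611)
9^256 ≡ 497^2 = 247009 ≡ 165 (mod 611)
305 = 256 + 32 + 16 + 1 in binary powers of 2.
So 9^305 ≡ 165 · 523 · 178 · 9 ≡ 341 (mod 611).
Squaring chain: 341; never reaches −1, so base 9 is a Miller–Rabin witness that 611 is composite.

341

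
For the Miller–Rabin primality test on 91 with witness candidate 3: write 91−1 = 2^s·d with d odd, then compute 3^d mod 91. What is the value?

27

91 − 1 = 90 = 2^1 · 45, so d = 45.
3^1 ≡ 3 (mod 91)
3^2 ≡ 3^2 = 9 ≡ 9 (mod 91)
3^4 ≡ 9^2 = 81 ≡ 81 (mod 91)
3^8 ≡ 81^2 = 6561 ≡ 9 (mod 91)
3^16 ≡ 9^2 = 81 ≡ 81 (mod 91)
3^32 ≡ 81^2 = 6561 ≡ 9 (mod 91)
45 = 32 + 8 + 4 + 1 in binary powers of 2.
So 3^45 ≡ 9 · 9 · 81 · 3 ≡ 27 (mod 91).
Squaring chain: 27; never reaches −1, so base 3 is a Miller–Rabin witness that 91 is composite.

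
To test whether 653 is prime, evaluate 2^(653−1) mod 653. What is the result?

2^1 ≡ 2 (mod 653)
2^2 ≡ 2^2 = 4 ≡ 4 (mod 653)
2^4 ≡ 4^2 = 16 ≡ 16 (mod 653)
2^8 ≡ 16^2 = 256 ≡ 256 (mod 653)
2^16 ≡ 256^2 = 65536 ≡ 236 (mod 653)
2^32 ≡ 236^2 = 55696 ≡ 191 (mod 653)
2^64 ≡ 191^2 = 36481 ≡ 566 (mod 653)
2^128 ≡ 566^2 = 320356 ≡ 386 (mod 653)
2^256 ≡ 386^2 = 148996 ≡ 112 (mod 653)
2^512 ≡ 112^2 = 12544 ≡ 137 (mod 653)
652 = 512 + 128 + 8 + 4 in binary powers of 2.
So 2^652 ≡ 137 · 386 · 256 · 16 ≡ 1 (mod 653).
Since the result is 1, base 2 gives no evidence that 653 is composite.

1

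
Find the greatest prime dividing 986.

29

986 = 2 · 493
493 = 17 · 29
29 is prime.
So 986 = 2 · 17 · 29; the largest prime factor is 29.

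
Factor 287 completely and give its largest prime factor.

287 = 7 · 41
41 is prime.
So 287 = 7 · 41; the largest prime factor is 41.

41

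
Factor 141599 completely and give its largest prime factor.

141599 = 37 · 3827
3827 = 43 · 89
89 is prime.
So 141599 = 37 · 43 · 89; the largest prime factor is 89.

89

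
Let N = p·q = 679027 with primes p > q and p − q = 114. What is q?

769

Since p = q + 114, we have 679027 = q(q + 114), so q² + 114q − 679027 = 0.
Discriminant: 114² + 4·679027 = 12996 + 2716108 = 2729104; √2729104 = 1652.
q = (−114 + 1652)/2 = 769, and p = q + 114 = 883.
Check: 769 · 883 = 679027.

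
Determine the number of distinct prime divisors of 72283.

72283 = 41^2 · 43
72283 = 41^2 · 43, which has 2 distinct prime factors.

2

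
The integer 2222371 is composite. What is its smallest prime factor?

2222371 is odd.
Digit sum 19, not divisible by 3.
Ends in 1: not divisible by 5.
7: 2222371 = 7·317481 + 4
11: 2222371 = 11·202033 + 8
13: 2222371 = 13·170951 + 8
17: 2222371 = 17·130727 + 12
19: 2222371 = 19·116966 + 17
23: 2222371 = 23·96624 + 19
29: 2222371 = 29·76633 + 14
31: 2222371 = 31·71689 + 12
37: 2222371 = 37·60064 + 3
41: 2222371 = 41·54204 + 7
43: 2222371 = 43·51683 + 2
47: 2222371 = 47·47284 + 23
53: 2222371 = 53·41931 + 28
59: 2222371 = 59·37667 + 18
61: 2222371 = 61·36432 + 19
67: 2222371 = 67·33169 + 48
71: 2222371 = 71·31301

71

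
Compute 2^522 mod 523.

1

2^1 ≡ 2 (mod 523)
2^2 ≡ 2^2 = 4 ≡ 4 (mod 523)
2^4 ≡ 4^2 = 16 ≡ 16 (mod 523)
2^8 ≡ 16^2 = 256 ≡ 256 (mod 523)
2^16 ≡ 256^2 = 65536 ≡ 161 (mod 523)
2^32 ≡ 161^2 = 25921 ≡ 294 (mod 523)
2^64 ≡ 294^2 = 86436 ≡ 141 (mod 523)
2^128 ≡ 141^2 = 19881 ≡ 7 (mod 523)
2^256 ≡ 7^2 = 49 ≡ 49 (mod 523)
2^512 ≡ 49^2 = 2401 ≡ 309 (mod 523)
522 = 512 + 8 + 2 in binary powers of 2.
So 2^522 ≡ 309 · 256 · 4 ≡ 1 (mod 523).
Since the result is 1, base 2 gives no evidence that 523 is composite.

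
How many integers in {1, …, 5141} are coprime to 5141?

4992

Factor: 5141 = 53 · 97.
φ(5141) = (53−1) · (97−1) = 52 · 96 = 4992.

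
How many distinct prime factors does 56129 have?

56129 = 37^2 · 41
56129 = 37^2 · 41, which has 2 distinct prime factors.

2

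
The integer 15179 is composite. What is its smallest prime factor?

15179 is odd.
Digit sum 23, not divisible by 3.
Ends in 9: not divisible by 5.
7: 15179 = 7·2168 + 3
11: 15179 = 11·1379 + 10
13: 15179 = 13·1167 + 8
17: 15179 = 17·892 + 15
19: 15179 = 19·798 + 17
23: 15179 = 23·659 + 22
29: 15179 = 29·523 + 12
31: 15179 = 31·489 + 20
37: 15179 = 37·410 + 9
41: 15179 = 41·370 + 9
43: 15179 = 43·353

43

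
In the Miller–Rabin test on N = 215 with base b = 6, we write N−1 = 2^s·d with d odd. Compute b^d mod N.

36

215 − 1 = 214 = 2^1 · 107, so d = 107.
6^1 ≡ 6 (mod 215)
6^2 ≡ 6^2 = 36 ≡ 36 (mod 215)
6^4 ≡ 36^2 = 1296 ≡ 6 (mod 215)
6^8 ≡ 6^2 = 36 ≡ 36 (mod 215)
6^16 ≡ 36^2 = 1296 ≡ 6 (mod 215)
6^32 ≡ 6^2 = 36 ≡ 36 (mod 215)
6^64 ≡ 36^2 = 1296 ≡ 6 (mod 215)
107 = 64 + 32 + 8 + 2 + 1 in binary powers of 2.
So 6^107 ≡ 6 · 36 · 36 · 36 · 6 ≡ 36 (mod 215).
Squaring chain: 36; never reaches −1, so base 6 is a Miller–Rabin witness that 215 is composite.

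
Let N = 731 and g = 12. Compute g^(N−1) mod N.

12^1 ≡ 12 (mod 731)
12^2 ≡ 12^2 = 144 ≡ 144 (mod 731)
12^4 ≡ 144^2 = 20736 ≡ 268 (mod 731)
12^8 ≡ 268^2 = 71824 ≡ 186 (mod 731)
12^16 ≡ 186^2 = 34596 ≡ 239 (mod 731)
12^32 ≡ 239^2 = 57121 ≡ 103 (mod 731)
12^64 ≡ 103^2 = 10609 ≡ 375 (mod 731)
12^128 ≡ 375^2 = 140625 ≡ 273 (mod 731)
12^256 ≡ 273^2 = 74529 ≡ 698 (mod 731)
12^512 ≡ 698^2 = 487204 ≡ 358 (mod 731)
730 = 512 + 128 + 64 + 16 + 8 + 2 in binary powers of 2.
So 12^730 ≡ 358 · 273 · 375 · 239 · 186 · 144 ≡ 196 (mod 731).
Since 196 ≠ 1, base 12 is a Fermat witness: 731 is composite.

196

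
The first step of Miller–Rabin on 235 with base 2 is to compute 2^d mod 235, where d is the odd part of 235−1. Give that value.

192

235 − 1 = 234 = 2^1 · 117, so d = 117.
2^1 ≡ 2 (mod 235)
2^2 ≡ 2^2 = 4 ≡ 4 (mod 235)
2^4 ≡ 4^2 = 16 ≡ 16 (mod 235)
2^8 ≡ 16^2 = 256 ≡ 21 (mod 235)
2^16 ≡ 21^2 = 441 ≡ 206 (mod 235)
2^32 ≡ 206^2 = 42436 ≡ 136 (mod 235)
2^64 ≡ 136^2 = 18496 ≡ 166 (mod 235)
117 = 64 + 32 + 16 + 4 + 1 in binary powers of 2.
So 2^117 ≡ 166 · 136 · 206 · 16 · 2 ≡ 192 (mod 235).
Squaring chain: 192; never reaches −1, so base 2 is a Miller–Rabin witness that 235 is composite.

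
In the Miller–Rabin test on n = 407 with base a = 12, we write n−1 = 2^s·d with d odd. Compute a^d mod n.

407 − 1 = 406 = 2^1 · 203, so d = 203.
12^1 ≡ 12 (mod 407)
12^2 ≡ 12^2 = 144 ≡ 144 (mod 407)
12^4 ≡ 144^2 = 20736 ≡ 386 (mod 407)
12^8 ≡ 386^2 = 148996 ≡ 34 (mod 407)
12^16 ≡ 34^2 = 1156 ≡ 342 (mod 407)
12^32 ≡ 342^2 = 116964 ≡ 155 (mod 407)
12^64 ≡ 155^2 = 24025 ≡ 12 (mod 407)
12^128 ≡ 12^2 = 144 ≡ 144 (mod 407)
203 = 128 + 64 + 8 + 2 + 1 in binary powers of 2.
So 12^203 ≡ 144 · 12 · 34 · 144 · 12 ≡ 155 (mod 407).
Squaring chain: 155; never reaches −1, so base 12 is a Miller–Rabin witness that 407 is composite.

155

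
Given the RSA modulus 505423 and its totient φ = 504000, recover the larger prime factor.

751

φ(n) = (p−1)(q−1) = n − (p+q) + 1, so p + q = 505423 − 504000 + 1 = 1424.
p and q are the roots of t² − 1424t + 505423 = 0.
Discriminant: 1424² − 4·505423 = 2027776 − 2021692 = 6084; √6084 = 78.
q = (1424 − 78)/2 = 673, p = (1424 + 78)/2 = 751.
Check: 673 · 751 = 505423.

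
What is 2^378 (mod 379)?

2^1 ≡ 2 (mod 379)
2^2 ≡ 2^2 = 4 ≡ 4 (mod 379)
2^4 ≡ 4^2 = 16 ≡ 16 (mod 379)
2^8 ≡ 16^2 = 256 ≡ 256 (mod 379)
2^16 ≡ 256^2 = 65536 ≡ 348 (mod 379)
2^32 ≡ 348^2 = 121104 ≡ 203 (mod 379)
2^64 ≡ 203^2 = 41209 ≡ 277 (mod 379)
2^128 ≡ 277^2 = 76729 ≡ 171 (mod 379)
2^256 ≡ 171^2 = 29241 ≡ 58 (mod 379)
378 = 256 + 64 + 32 + 16 + 8 + 2 in binary powers of 2.
So 2^378 ≡ 58 · 277 · 203 · 348 · 256 · 4 ≡ 1 (mod 379).
Since the result is 1, base 2 gives no evidence that 379 is composite.

1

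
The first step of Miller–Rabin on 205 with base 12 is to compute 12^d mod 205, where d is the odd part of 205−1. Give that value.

108

205 − 1 = 204 = 2^2 · 51, so d = 51.
12^1 ≡ 12 (mod 205)
12^2 ≡ 12^2 = 144 ≡ 144 (mod 205)
12^4 ≡ 144^2 = 20736 ≡ 31 (mod 205)
12^8 ≡ 31^2 = 961 ≡ 141 (mod 205)
12^16 ≡ 141^2 = 19881 ≡ 201 (mod 205)
12^32 ≡ 201^2 = 40401 ≡ 16 (mod 205)
51 = 32 + 16 + 2 + 1 in binary powers of 2.
So 12^51 ≡ 16 · 201 · 144 · 12 ≡ 108 (mod 205).
Squaring chain: 108 → 184; never reaches −1, so base 12 is a Miller–Rabin witness that 205 is composite.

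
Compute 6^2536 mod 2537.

6^1 ≡ 6 (mod 2537)
6^2 ≡ 6^2 = 36 ≡ 36 (mod 2537)
6^4 ≡ 36^2 = 1296 ≡ 1296 (mod 2537)
6^8 ≡ 1296^2 = 1679616 ≡ 122 (mod 2537)
6^16 ≡ 122^2 = 14884 ≡ 2199 (mod 2537)
6^32 ≡ 2199^2 = 4835601 ≡ 79 (mod 2537)
6^64 ≡ 79^2 = 6241 ≡ 1167 (mod 2537)
6^128 ≡ 1167^2 = 1361889 ≡ 2057 (mod 2537)
6^256 ≡ 2057^2 = 4231249 ≡ 2070 (mod 2537)
6^512 ≡ 2070^2 = 4284900 ≡ 2444 (mod 2537)
6^1024 ≡ 2444^2 = 5973136 ≡ 1038 (mod 2537)
6^2048 ≡ 1038^2 = 1077444 ≡ 1756 (mod 2537)
2536 = 2048 + 256 + 128 + 64 + 32 + 8 in binary powers of 2.
So 6^2536 ≡ 1756 · 2070 · 2057 · 1167 · 79 · 122 ≡ 2113 (mod 2537).
Since 2113 ≠ 1, base 6 is a Fermat witness: 2537 is composite.

2113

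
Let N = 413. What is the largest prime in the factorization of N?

413 = 7 · 59
59 is prime.
So 413 = 7 · 59; the largest prime factor is 59.

59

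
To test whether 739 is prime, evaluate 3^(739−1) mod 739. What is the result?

1

3^1 ≡ 3 (mod 739)
3^2 ≡ 3^2 = 9 ≡ 9 (mod 739)
3^4 ≡ 9^2 = 81 ≡ 81 (mod 739)
3^8 ≡ 81^2 = 6561 ≡ 649 (mod 739)
3^16 ≡ 649^2 = 421201 ≡ 710 (mod 739)
3^32 ≡ 710^2 = 504100 ≡ 102 (mod 739)
3^64 ≡ 102^2 = 10404 ≡ 58 (mod 739)
3^128 ≡ 58^2 = 3364 ≡ 408 (mod 739)
3^256 ≡ 408^2 = 166464 ≡ 189 (mod 739)
3^512 ≡ 189^2 = 35721 ≡ 249 (mod 739)
738 = 512 + 128 + 64 + 32 + 2 in binary powers of 2.
So 3^738 ≡ 249 · 408 · 58 · 102 · 9 ≡ 1 (mod 739).
Since the result is 1, base 3 gives no evidence that 739 is composite.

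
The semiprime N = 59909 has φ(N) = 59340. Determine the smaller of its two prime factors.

φ(n) = (p−1)(q−1) = n − (p+q) + 1, so p + q = 59909 − 59340 + 1 = 570.
p and q are the roots of t² − 570t + 59909 = 0.
Discriminant: 570² − 4·59909 = 324900 − 239636 = 85264; √85264 = 292.
q = (570 − 292)/2 = 139, p = (570 + 292)/2 = 431.
Check: 139 · 431 = 59909.

139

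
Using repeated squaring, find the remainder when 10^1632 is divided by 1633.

1605

10^1 ≡ 10 (mod 1633)
10^2 ≡ 10^2 = 100 ≡ 100 (mod 1633)
10^4 ≡ 100^2 = 10000 ≡ 202 (mod 1633)
10^8 ≡ 202^2 = 40804 ≡ 1612 (mod 1633)
10^16 ≡ 1612^2 = 2598544 ≡ 441 (mod 1633)
10^32 ≡ 441^2 = 194481 ≡ 154 (mod 1633)
10^64 ≡ 154^2 = 23716 ≡ 854 (mod 1633)
10^128 ≡ 854^2 = 729316 ≡ 998 (mod 1633)
10^256 ≡ 998^2 = 996004 ≡ 1507 (mod 1633)
10^512 ≡ 1507^2 = 2271049 ≡ 1179 (mod 1633)
10^1024 ≡ 1179^2 = 1390041 ≡ 358 (mod 1633)
1632 = 1024 + 512 + 64 + 32 in binary powers of 2.
So 10^1632 ≡ 358 · 1179 · 854 · 154 ≡ 1605 (mod 1633).
Since 1605 ≠ 1, base 10 is a Fermat witness: 1633 is composite.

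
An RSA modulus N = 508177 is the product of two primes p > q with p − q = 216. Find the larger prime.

829

Since p = q + 216, we have 508177 = q(q + 216), so q² + 216q − 508177 = 0.
Discriminant: 216² + 4·508177 = 46656 + 2032708 = 2079364; √2079364 = 1442.
q = (−216 + 1442)/2 = 613, and p = q + 216 = 829.
Check: 613 · 829 = 508177.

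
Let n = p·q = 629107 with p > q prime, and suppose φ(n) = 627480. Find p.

φ(n) = (p−1)(q−1) = n − (p+q) + 1, so p + q = 629107 − 627480 + 1 = 1628.
p and q are the roots of t² − 1628t + 629107 = 0.
Discriminant: 1628² − 4·629107 = 2650384 − 2516428 = 133956; √133956 = 366.
q = (1628 − 366)/2 = 631, p = (1628 + 366)/2 = 997.
Check: 631 · 997 = 629107.

997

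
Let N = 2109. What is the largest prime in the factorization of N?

2109 = 3 · 703
703 = 19 · 37
37 is prime.
So 2109 = 3 · 19 · 37; the largest prime factor is 37.

37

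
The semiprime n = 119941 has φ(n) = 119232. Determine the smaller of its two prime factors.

277

φ(n) = (p−1)(q−1) = n − (p+q) + 1, so p + q = 119941 − 119232 + 1 = 710.
p and q are the roots of t² − 710t + 119941 = 0.
Discriminant: 710² − 4·119941 = 504100 − 479764 = 24336; √24336 = 156.
q = (710 − 156)/2 = 277, p = (710 + 156)/2 = 433.
Check: 277 · 433 = 119941.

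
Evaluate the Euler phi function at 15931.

15664

Factor: 15931 = 89 · 179.
φ(15931) = (89−1) · (179−1) = 88 · 178 = 15664.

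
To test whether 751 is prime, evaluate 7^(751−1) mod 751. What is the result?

7^1 ≡ 7 (mod 751)
7^2 ≡ 7^2 = 49 ≡ 49 (mod 751)
7^4 ≡ 49^2 = 2401 ≡ 148 (mod 751)
7^8 ≡ 148^2 = 21904 ≡ 125 (mod 751)
7^16 ≡ 125^2 = 15625 ≡ 605 (mod 751)
7^32 ≡ 605^2 = 366025 ≡ 288 (mod 751)
7^64 ≡ 288^2 = 82944 ≡ 334 (mod 751)
7^128 ≡ 334^2 = 111556 ≡ 408 (mod 751)
7^256 ≡ 408^2 = 166464 ≡ 493 (mod 751)
7^512 ≡ 493^2 = 243049 ≡ 476 (mod 751)
750 = 512 + 128 + 64 + 32 + 8 + 4 + 2 in binary powers of 2.
So 7^750 ≡ 476 · 408 · 334 · 288 · 125 · 148 · 49 ≡ 1 (mod 751).
Since the result is 1, base 7 gives no evidence that 751 is composite.

1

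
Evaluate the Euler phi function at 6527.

Factor: 6527 = 61 · 107.
φ(6527) = (61−1) · (107−1) = 60 · 106 = 6360.

6360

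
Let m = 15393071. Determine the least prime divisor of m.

15393071 is odd.
Digit sum 29, not divisible by 3.
Ends in 1: not divisible by 5.
7: 15393071 = 7·2199010 + 1
11: 15393071 = 11·1399370 + 1
13: 15393071 = 13·1184082 + 5
17: 15393071 = 17·905474 + 13
19: 15393071 = 19·810161 + 12
23: 15393071 = 23·669263 + 22
29: 15393071 = 29·530795 + 16
31: 15393071 = 31·496550 + 21
37: 15393071 = 37·416028 + 35
41: 15393071 = 41·375440 + 31
43: 15393071 = 43·357978 + 17
47: 15393071 = 47·327512 + 7
53: 15393071 = 53·290435 + 16
59: 15393071 = 59·260899 + 30
61: 15393071 = 61·252345 + 26
67: 15393071 = 67·229747 + 22
71: 15393071 = 71·216803 + 58
73: 15393071 = 73·210863 + 72
79: 15393071 = 79·194849

79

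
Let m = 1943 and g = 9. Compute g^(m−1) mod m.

9^1 ≡ 9 (mod 1943)
9^2 ≡ 9^2 = 81 ≡ 81 (mod 1943)
9^4 ≡ 81^2 = 6561 ≡ 732 (mod 1943)
9^8 ≡ 732^2 = 535824 ≡ 1499 (mod 1943)
9^16 ≡ 1499^2 = 2247001 ≡ 893 (mod 1943)
9^32 ≡ 893^2 = 797449 ≡ 819 (mod 1943)
9^64 ≡ 819^2 = 670761 ≡ 426 (mod 1943)
9^128 ≡ 426^2 = 181476 ≡ 777 (mod 1943)
9^256 ≡ 777^2 = 603729 ≡ 1399 (mod 1943)
9^512 ≡ 1399^2 = 1957201 ≡ 600 (mod 1943)
9^1024 ≡ 600^2 = 360000 ≡ 545 (mod 1943)
1942 = 1024 + 512 + 256 + 128 + 16 + 4 + 2 in binary powers of 2.
So 9^1942 ≡ 545 · 600 · 1399 · 777 · 893 · 732 · 81 ≡ 1069 (mod 1943).
Since 1069 ≠ 1, base 9 is a Fermat witness: 1943 is composite.

1069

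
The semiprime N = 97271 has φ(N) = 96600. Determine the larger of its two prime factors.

φ(n) = (p−1)(q−1) = n − (p+q) + 1, so p + q = 97271 − 96600 + 1 = 672.
p and q are the roots of t² − 672t + 97271 = 0.
Discriminant: 672² − 4·97271 = 451584 − 389084 = 62500; √62500 = 250.
q = (672 − 250)/2 = 211, p = (672 + 250)/2 = 461.
Check: 211 · 461 = 97271.

461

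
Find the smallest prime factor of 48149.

48149 is odd.
Digit sum 26, not divisible by 3.
Ends in 9: not divisible by 5.
7: 48149 = 7·6878 + 3
11: 48149 = 11·4377 + 2
13: 48149 = 13·3703 + 10
17: 48149 = 17·2832 + 5
19: 48149 = 19·2534 + 3
23: 48149 = 23·2093 + 10
29: 48149 = 29·1660 + 9
31: 48149 = 31·1553 + 6
37: 48149 = 37·1301 + 12
41: 48149 = 41·1174 + 15
43: 48149 = 43·1119 + 32
47: 48149 = 47·1024 + 21
53: 48149 = 53·908 + 25
59: 48149 = 59·816 + 5
61: 48149 = 61·789 + 20
67: 48149 = 67·718 + 43
71: 48149 = 71·678 + 11
73: 48149 = 73·659 + 42
79: 48149 = 79·609 + 38
83: 48149 = 83·580 + 9
89: 48149 = 89·541

89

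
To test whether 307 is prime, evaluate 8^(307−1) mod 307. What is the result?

1

8^1 ≡ 8 (mod 307)
8^2 ≡ 8^2 = 64 ≡ 64 (mod 307)
8^4 ≡ 64^2 = 4096 ≡ 105 (mod 307)
8^8 ≡ 105^2 = 11025 ≡ 280 (mod 307)
8^16 ≡ 280^2 = 78400 ≡ 115 (mod 307)
8^32 ≡ 115^2 = 13225 ≡ 24 (mod 307)
8^64 ≡ 24^2 = 576 ≡ 269 (mod 307)
8^128 ≡ 269^2 = 72361 ≡ 216 (mod 307)
8^256 ≡ 216^2 = 46656 ≡ 299 (mod 307)
306 = 256 + 32 + 16 + 2 in binary powers of 2.
So 8^306 ≡ 299 · 24 · 115 · 64 ≡ 1 (mod 307).
Since the result is 1, base 8 gives no evidence that 307 is composite.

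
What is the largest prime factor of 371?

371 = 7 · 53
53 is prime.
So 371 = 7 · 53; the largest prime factor is 53.

53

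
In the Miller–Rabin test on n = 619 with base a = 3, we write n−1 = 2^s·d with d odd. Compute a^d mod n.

619 − 1 = 618 = 2^1 · 309, so d = 309.
3^1 ≡ 3 (mod 619)
3^2 ≡ 3^2 = 9 ≡ 9 (mod 619)
3^4 ≡ 9^2 = 81 ≡ 81 (mod 619)
3^8 ≡ 81^2 = 6561 ≡ 371 (mod 619)
3^16 ≡ 371^2 = 137641 ≡ 223 (mod 619)
3^32 ≡ 223^2 = 49729 ≡ 209 (mod 619)
3^64 ≡ 209^2 = 43681 ≡ 351 (mod 619)
3^128 ≡ 351^2 = 123201 ≡ 20 (mod 619)
3^256 ≡ 20^2 = 400 ≡ 400 (mod 619)
309 = 256 + 32 + 16 + 4 + 1 in binary powers of 2.
So 3^309 ≡ 400 · 209 · 223 · 81 · 3 ≡ 618 (mod 619).
Since 3^d ≡ 618 (mod 619), base 3 does not prove 619 composite.

618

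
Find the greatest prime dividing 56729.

56729 = 17 · 3337
3337 = 47 · 71
71 is prime.
So 56729 = 17 · 47 · 71; the largest prime factor is 71.

71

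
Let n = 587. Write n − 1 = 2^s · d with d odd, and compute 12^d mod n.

1

587 − 1 = 586 = 2^1 · 293, so d = 293.
12^1 ≡ 12 (mod 587)
12^2 ≡ 12^2 = 144 ≡ 144 (mod 587)
12^4 ≡ 144^2 = 20736 ≡ 191 (mod 587)
12^8 ≡ 191^2 = 36481 ≡ 87 (mod 587)
12^16 ≡ 87^2 = 7569 ≡ 525 (mod 587)
12^32 ≡ 525^2 = 275625 ≡ 322 (mod 587)
12^64 ≡ 322^2 = 103684 ≡ 372 (mod 587)
12^128 ≡ 372^2 = 138384 ≡ 439 (mod 587)
12^256 ≡ 439^2 = 192721 ≡ 185 (mod 587)
293 = 256 + 32 + 4 + 1 in binary powers of 2.
So 12^293 ≡ 185 · 322 · 191 · 12 ≡ 1 (mod 587).
Since 12^d ≡ 1 (mod 587), base 12 does not prove 587 composite.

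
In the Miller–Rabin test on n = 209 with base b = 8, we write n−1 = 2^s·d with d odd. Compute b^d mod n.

209 − 1 = 208 = 2^4 · 13, so d = 13.
8^1 ≡ 8 (mod 209)
8^2 ≡ 8^2 = 64 ≡ 64 (mod 209)
8^4 ≡ 64^2 = 4096 ≡ 125 (mod 209)
8^8 ≡ 125^2 = 15625 ≡ 159 (mod 209)
13 = 8 + 4 + 1 in binary powers of 2.
So 8^13 ≡ 159 · 125 · 8 ≡ 160 (mod 209).
Squaring chain: 160 → 102 → 163 → 26; never reaches −1, so base 8 is a Miller–Rabin witness that 209 is composite.

160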